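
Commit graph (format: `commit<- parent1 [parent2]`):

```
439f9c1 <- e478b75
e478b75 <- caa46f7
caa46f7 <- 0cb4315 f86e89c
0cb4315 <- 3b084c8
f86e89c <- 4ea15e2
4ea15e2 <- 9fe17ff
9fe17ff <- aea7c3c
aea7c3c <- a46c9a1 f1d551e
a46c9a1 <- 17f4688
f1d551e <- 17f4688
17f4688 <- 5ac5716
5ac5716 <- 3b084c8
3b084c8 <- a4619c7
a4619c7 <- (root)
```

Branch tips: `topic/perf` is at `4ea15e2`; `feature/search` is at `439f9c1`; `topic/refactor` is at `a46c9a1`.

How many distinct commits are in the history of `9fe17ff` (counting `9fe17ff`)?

Walking parent pointers from 9fe17ff: reachable set = {17f4688, 3b084c8, 5ac5716, 9fe17ff, a4619c7, a46c9a1, aea7c3c, f1d551e}.
That is 8 commits.

8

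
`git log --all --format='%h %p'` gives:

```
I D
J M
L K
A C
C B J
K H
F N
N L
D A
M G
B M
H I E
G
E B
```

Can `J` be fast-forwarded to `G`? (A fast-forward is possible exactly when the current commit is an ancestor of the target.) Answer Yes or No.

A fast-forward from J to G is possible iff J is an ancestor of G.
Ancestors of G: {G}.
J is not among them, so fast-forward is not possible.

No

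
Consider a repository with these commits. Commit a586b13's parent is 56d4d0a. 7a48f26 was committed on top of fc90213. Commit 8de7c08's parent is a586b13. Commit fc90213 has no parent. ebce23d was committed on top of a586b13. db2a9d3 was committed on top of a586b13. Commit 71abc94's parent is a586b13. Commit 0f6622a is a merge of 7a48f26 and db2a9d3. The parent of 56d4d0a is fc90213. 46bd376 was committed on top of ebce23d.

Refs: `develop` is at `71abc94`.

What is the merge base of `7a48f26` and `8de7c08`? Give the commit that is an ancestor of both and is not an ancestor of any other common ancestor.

Ancestors of 7a48f26: {7a48f26, fc90213}.
Ancestors of 8de7c08: {56d4d0a, 8de7c08, a586b13, fc90213}.
Common ancestors: {fc90213}.
The only common ancestor is fc90213, so it is the merge base.

fc90213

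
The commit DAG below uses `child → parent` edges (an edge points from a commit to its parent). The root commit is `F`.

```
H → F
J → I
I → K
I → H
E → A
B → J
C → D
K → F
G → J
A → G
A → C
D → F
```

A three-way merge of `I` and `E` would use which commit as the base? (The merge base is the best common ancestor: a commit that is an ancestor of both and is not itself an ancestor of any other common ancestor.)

Ancestors of I: {F, H, I, K}.
Ancestors of E: {A, C, D, E, F, G, H, I, J, K}.
Common ancestors: {F, H, I, K}.
Among these, I is not an ancestor of any other common ancestor — it is the merge base.

I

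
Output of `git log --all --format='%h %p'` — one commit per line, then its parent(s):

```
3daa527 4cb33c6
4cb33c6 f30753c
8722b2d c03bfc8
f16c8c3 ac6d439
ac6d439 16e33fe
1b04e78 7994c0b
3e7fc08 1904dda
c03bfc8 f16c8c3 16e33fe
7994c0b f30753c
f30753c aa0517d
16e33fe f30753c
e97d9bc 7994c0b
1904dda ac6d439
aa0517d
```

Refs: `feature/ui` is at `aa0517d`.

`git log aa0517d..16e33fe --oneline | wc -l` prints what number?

Reachable from 16e33fe: {16e33fe, aa0517d, f30753c}.
Reachable from aa0517d: {aa0517d}.
In 16e33fe's history but not aa0517d's: {16e33fe, f30753c} — 2 commits.

2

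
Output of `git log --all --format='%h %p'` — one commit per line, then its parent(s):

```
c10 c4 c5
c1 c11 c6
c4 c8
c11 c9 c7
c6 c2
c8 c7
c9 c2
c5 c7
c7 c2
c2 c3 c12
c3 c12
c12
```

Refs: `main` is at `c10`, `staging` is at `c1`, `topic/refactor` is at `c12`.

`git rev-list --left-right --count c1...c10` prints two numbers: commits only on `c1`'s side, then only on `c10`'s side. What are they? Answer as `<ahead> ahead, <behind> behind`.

4 ahead, 4 behind

Reachable from c1: {c1, c11, c12, c2, c3, c6, c7, c9}.
Reachable from c10: {c10, c12, c2, c3, c4, c5, c7, c8}.
Only in c1's history (ahead): {c1, c11, c6, c9} — 4.
Only in c10's history (behind): {c10, c4, c5, c8} — 4.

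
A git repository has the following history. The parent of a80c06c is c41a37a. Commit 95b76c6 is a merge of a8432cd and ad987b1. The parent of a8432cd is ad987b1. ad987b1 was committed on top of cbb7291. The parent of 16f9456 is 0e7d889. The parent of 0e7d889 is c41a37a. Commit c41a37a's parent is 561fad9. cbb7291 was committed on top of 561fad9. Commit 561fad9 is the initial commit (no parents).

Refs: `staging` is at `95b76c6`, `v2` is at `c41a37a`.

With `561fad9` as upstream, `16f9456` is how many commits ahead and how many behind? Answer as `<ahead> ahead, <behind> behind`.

3 ahead, 0 behind

Reachable from 16f9456: {0e7d889, 16f9456, 561fad9, c41a37a}.
Reachable from 561fad9: {561fad9}.
Only in 16f9456's history (ahead): {0e7d889, 16f9456, c41a37a} — 3.
Only in 561fad9's history (behind): {} — 0.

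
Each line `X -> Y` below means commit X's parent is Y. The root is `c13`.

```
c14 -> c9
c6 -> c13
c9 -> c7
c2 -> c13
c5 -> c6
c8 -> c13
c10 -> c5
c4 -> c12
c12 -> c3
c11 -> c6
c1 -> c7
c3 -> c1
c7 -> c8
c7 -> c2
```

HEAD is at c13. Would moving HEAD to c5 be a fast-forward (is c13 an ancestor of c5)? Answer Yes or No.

A fast-forward from c13 to c5 is possible iff c13 is an ancestor of c5.
Ancestors of c5: {c13, c5, c6}.
c13 is among them, so fast-forward is possible.

Yes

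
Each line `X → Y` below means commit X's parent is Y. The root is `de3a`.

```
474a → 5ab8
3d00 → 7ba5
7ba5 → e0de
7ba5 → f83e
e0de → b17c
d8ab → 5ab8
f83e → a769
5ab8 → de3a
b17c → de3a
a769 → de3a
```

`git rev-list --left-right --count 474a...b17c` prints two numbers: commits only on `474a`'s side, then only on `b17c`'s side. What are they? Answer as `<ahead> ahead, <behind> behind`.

Reachable from 474a: {474a, 5ab8, de3a}.
Reachable from b17c: {b17c, de3a}.
Only in 474a's history (ahead): {474a, 5ab8} — 2.
Only in b17c's history (behind): {b17c} — 1.

2 ahead, 1 behind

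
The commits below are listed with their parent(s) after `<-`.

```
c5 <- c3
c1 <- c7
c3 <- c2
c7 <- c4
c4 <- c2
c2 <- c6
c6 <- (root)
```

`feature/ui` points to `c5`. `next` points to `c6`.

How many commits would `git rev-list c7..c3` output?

Reachable from c3: {c2, c3, c6}.
Reachable from c7: {c2, c4, c6, c7}.
In c3's history but not c7's: {c3} — 1 commit.

1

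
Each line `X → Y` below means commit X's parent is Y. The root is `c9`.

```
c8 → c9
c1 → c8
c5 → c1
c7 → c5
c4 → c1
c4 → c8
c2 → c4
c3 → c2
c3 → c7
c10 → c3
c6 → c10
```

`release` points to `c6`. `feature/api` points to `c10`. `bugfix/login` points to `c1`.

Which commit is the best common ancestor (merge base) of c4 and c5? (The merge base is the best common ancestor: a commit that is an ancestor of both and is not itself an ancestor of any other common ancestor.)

Ancestors of c4: {c1, c4, c8, c9}.
Ancestors of c5: {c1, c5, c8, c9}.
Common ancestors: {c1, c8, c9}.
Among these, c1 is not an ancestor of any other common ancestor — it is the merge base.

c1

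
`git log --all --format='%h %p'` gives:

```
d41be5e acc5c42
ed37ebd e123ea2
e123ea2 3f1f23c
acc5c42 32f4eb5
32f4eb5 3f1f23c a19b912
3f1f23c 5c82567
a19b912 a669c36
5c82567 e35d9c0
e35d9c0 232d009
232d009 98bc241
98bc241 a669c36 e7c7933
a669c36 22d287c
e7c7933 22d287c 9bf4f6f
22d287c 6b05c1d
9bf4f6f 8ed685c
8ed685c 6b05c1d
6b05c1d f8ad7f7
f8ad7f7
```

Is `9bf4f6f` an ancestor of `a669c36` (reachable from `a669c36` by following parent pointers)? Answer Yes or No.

Ancestors of a669c36: {22d287c, 6b05c1d, a669c36, f8ad7f7}.
9bf4f6f is not in that set, so it is not an ancestor of a669c36.

No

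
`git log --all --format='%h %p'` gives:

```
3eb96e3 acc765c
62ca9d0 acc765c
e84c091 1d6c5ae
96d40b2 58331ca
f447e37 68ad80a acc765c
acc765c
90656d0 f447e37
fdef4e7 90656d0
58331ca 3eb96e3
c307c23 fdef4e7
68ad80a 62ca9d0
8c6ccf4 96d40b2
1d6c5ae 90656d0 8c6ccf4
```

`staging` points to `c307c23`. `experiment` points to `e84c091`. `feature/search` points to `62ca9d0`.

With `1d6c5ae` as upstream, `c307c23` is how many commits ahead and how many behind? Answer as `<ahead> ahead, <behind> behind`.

Reachable from c307c23: {62ca9d0, 68ad80a, 90656d0, acc765c, c307c23, f447e37, fdef4e7}.
Reachable from 1d6c5ae: {1d6c5ae, 3eb96e3, 58331ca, 62ca9d0, 68ad80a, 8c6ccf4, 90656d0, 96d40b2, acc765c, f447e37}.
Only in c307c23's history (ahead): {c307c23, fdef4e7} — 2.
Only in 1d6c5ae's history (behind): {1d6c5ae, 3eb96e3, 58331ca, 8c6ccf4, 96d40b2} — 5.

2 ahead, 5 behind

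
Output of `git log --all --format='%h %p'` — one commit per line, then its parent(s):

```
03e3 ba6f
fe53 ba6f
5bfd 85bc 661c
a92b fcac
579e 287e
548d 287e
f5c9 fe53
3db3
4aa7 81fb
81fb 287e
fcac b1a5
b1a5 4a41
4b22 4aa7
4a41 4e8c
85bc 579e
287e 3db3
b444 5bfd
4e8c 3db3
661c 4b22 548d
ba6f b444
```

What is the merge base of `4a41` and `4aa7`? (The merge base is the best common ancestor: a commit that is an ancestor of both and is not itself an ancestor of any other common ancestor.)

3db3

Ancestors of 4a41: {3db3, 4a41, 4e8c}.
Ancestors of 4aa7: {287e, 3db3, 4aa7, 81fb}.
Common ancestors: {3db3}.
The only common ancestor is 3db3, so it is the merge base.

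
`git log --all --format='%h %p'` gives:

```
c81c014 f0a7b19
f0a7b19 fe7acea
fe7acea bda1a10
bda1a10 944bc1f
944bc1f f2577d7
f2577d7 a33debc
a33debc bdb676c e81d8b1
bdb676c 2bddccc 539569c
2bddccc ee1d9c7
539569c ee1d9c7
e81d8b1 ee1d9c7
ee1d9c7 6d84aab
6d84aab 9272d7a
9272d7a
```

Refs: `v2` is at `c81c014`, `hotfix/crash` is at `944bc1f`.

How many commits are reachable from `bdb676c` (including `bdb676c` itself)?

6

Walking parent pointers from bdb676c: reachable set = {2bddccc, 539569c, 6d84aab, 9272d7a, bdb676c, ee1d9c7}.
That is 6 commits.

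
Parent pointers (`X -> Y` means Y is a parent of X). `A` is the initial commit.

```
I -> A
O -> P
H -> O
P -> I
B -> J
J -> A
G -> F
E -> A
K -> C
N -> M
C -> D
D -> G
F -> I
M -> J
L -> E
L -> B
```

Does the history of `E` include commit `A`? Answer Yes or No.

Yes

Ancestors of E (commits reachable by following parents): {A, E}.
A is in that set, so it is an ancestor of E.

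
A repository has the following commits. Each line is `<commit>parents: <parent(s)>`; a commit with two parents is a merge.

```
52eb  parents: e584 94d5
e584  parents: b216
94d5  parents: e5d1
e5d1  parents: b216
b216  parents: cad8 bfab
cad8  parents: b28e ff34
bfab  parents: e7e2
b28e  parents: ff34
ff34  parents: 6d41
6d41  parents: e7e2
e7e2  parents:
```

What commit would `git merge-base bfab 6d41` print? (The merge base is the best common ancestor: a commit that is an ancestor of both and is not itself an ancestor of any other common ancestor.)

e7e2

Ancestors of bfab: {bfab, e7e2}.
Ancestors of 6d41: {6d41, e7e2}.
Common ancestors: {e7e2}.
The only common ancestor is e7e2, so it is the merge base.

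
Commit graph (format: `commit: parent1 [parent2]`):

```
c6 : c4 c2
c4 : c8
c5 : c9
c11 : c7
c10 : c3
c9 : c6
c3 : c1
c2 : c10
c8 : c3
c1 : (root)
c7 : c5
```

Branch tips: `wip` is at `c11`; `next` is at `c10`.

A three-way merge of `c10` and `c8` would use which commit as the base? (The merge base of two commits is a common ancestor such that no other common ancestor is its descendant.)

c3

Ancestors of c10: {c1, c10, c3}.
Ancestors of c8: {c1, c3, c8}.
Common ancestors: {c1, c3}.
Among these, c3 is not an ancestor of any other common ancestor — it is the merge base.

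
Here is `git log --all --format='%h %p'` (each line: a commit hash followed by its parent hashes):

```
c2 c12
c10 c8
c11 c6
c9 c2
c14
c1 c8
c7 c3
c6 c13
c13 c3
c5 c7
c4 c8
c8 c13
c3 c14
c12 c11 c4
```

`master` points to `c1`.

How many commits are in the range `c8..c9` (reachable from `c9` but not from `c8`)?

6

Reachable from c9: {c11, c12, c13, c14, c2, c3, c4, c6, c8, c9}.
Reachable from c8: {c13, c14, c3, c8}.
In c9's history but not c8's: {c11, c12, c2, c4, c6, c9} — 6 commits.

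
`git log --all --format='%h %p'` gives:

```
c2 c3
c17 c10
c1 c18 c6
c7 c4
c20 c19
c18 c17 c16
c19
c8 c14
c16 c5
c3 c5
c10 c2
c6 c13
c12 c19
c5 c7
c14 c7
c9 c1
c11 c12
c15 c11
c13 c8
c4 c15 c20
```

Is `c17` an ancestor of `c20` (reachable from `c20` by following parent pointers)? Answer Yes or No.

Ancestors of c20: {c19, c20}.
c17 is not in that set, so it is not an ancestor of c20.

No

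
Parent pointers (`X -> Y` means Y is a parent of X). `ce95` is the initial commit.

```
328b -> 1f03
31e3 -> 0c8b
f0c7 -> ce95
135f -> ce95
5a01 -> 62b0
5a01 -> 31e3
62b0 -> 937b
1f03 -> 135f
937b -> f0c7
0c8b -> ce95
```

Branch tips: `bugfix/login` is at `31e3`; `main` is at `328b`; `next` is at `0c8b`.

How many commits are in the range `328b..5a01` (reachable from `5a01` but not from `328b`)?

6

Reachable from 5a01: {0c8b, 31e3, 5a01, 62b0, 937b, ce95, f0c7}.
Reachable from 328b: {135f, 1f03, 328b, ce95}.
In 5a01's history but not 328b's: {0c8b, 31e3, 5a01, 62b0, 937b, f0c7} — 6 commits.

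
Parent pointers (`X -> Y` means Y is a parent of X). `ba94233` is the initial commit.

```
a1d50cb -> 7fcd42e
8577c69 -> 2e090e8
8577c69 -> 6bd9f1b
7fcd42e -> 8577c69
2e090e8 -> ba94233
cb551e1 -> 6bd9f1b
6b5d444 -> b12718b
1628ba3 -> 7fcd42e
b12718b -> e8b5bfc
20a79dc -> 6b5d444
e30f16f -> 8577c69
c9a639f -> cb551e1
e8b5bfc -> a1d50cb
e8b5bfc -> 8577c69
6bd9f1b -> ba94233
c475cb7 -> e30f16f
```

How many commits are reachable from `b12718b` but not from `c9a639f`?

6

Reachable from b12718b: {2e090e8, 6bd9f1b, 7fcd42e, 8577c69, a1d50cb, b12718b, ba94233, e8b5bfc}.
Reachable from c9a639f: {6bd9f1b, ba94233, c9a639f, cb551e1}.
In b12718b's history but not c9a639f's: {2e090e8, 7fcd42e, 8577c69, a1d50cb, b12718b, e8b5bfc} — 6 commits.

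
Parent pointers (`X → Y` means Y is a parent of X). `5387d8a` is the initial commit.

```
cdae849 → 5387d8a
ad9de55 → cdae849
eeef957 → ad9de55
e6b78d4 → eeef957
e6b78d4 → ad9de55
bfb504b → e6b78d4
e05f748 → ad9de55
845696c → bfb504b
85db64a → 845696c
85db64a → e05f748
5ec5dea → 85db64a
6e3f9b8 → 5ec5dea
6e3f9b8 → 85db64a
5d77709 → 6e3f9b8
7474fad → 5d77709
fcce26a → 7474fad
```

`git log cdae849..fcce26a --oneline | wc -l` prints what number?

Reachable from fcce26a: {5387d8a, 5d77709, 5ec5dea, 6e3f9b8, 7474fad, 845696c, 85db64a, ad9de55, bfb504b, cdae849, e05f748, e6b78d4, eeef957, fcce26a}.
Reachable from cdae849: {5387d8a, cdae849}.
In fcce26a's history but not cdae849's: {5d77709, 5ec5dea, 6e3f9b8, 7474fad, 845696c, 85db64a, ad9de55, bfb504b, e05f748, e6b78d4, eeef957, fcce26a} — 12 commits.

12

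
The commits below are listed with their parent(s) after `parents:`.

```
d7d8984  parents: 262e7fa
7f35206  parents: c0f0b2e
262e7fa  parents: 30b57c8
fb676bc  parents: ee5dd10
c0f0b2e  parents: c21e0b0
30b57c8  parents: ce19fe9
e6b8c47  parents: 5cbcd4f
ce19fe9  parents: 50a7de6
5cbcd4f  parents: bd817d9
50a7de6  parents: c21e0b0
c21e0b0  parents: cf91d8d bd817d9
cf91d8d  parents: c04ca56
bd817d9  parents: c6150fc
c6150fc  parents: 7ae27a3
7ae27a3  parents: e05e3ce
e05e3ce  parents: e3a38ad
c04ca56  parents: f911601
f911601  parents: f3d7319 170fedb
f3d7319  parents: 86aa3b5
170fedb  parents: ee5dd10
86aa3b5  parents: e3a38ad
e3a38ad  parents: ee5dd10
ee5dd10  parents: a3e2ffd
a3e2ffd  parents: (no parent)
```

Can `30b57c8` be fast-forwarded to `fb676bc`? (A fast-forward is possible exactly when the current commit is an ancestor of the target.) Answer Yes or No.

No

A fast-forward from 30b57c8 to fb676bc is possible iff 30b57c8 is an ancestor of fb676bc.
Ancestors of fb676bc: {a3e2ffd, ee5dd10, fb676bc}.
30b57c8 is not among them, so fast-forward is not possible.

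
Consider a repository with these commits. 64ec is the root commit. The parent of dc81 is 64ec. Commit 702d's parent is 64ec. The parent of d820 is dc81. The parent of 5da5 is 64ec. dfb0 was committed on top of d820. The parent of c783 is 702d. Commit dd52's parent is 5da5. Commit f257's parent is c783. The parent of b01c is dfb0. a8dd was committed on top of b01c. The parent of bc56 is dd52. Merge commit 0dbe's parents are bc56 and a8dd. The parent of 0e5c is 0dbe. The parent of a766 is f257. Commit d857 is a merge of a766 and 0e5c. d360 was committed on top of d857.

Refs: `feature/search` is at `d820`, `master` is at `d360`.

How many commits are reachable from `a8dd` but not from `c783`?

Reachable from a8dd: {64ec, a8dd, b01c, d820, dc81, dfb0}.
Reachable from c783: {64ec, 702d, c783}.
In a8dd's history but not c783's: {a8dd, b01c, d820, dc81, dfb0} — 5 commits.

5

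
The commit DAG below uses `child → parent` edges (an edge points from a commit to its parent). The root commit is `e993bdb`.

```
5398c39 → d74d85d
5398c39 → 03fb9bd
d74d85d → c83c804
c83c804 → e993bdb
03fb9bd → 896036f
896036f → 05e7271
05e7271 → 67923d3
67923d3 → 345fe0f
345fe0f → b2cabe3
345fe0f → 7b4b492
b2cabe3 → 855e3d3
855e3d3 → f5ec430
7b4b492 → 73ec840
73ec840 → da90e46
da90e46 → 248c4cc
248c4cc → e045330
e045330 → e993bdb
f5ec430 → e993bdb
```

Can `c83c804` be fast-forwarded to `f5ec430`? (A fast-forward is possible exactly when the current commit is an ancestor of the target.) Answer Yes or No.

No

A fast-forward from c83c804 to f5ec430 is possible iff c83c804 is an ancestor of f5ec430.
Ancestors of f5ec430: {e993bdb, f5ec430}.
c83c804 is not among them, so fast-forward is not possible.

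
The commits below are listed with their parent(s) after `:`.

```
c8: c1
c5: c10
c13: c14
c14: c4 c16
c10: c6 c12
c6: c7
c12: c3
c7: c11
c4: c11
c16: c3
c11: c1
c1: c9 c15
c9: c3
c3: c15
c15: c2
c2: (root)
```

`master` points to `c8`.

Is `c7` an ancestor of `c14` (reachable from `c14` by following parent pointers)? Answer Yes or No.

No

Ancestors of c14: {c1, c11, c14, c15, c16, c2, c3, c4, c9}.
c7 is not in that set, so it is not an ancestor of c14.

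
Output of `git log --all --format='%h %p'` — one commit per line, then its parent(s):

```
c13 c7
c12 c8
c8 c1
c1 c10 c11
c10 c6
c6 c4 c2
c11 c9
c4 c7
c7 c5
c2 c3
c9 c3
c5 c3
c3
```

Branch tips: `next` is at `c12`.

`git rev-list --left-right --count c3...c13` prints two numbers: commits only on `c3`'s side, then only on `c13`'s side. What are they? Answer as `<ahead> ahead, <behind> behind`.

0 ahead, 3 behind

Reachable from c3: {c3}.
Reachable from c13: {c13, c3, c5, c7}.
Only in c3's history (ahead): {} — 0.
Only in c13's history (behind): {c13, c5, c7} — 3.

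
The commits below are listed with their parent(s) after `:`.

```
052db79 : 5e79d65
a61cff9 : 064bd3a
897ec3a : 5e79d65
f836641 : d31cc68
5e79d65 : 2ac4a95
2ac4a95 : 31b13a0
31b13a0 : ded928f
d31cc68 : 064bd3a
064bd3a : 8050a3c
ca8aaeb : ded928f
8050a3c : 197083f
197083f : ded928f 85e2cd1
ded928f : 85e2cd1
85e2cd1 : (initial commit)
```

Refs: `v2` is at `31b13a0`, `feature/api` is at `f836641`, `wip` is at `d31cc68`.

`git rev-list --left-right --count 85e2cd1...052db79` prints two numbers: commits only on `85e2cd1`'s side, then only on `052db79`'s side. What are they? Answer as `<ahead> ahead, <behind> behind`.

0 ahead, 5 behind

Reachable from 85e2cd1: {85e2cd1}.
Reachable from 052db79: {052db79, 2ac4a95, 31b13a0, 5e79d65, 85e2cd1, ded928f}.
Only in 85e2cd1's history (ahead): {} — 0.
Only in 052db79's history (behind): {052db79, 2ac4a95, 31b13a0, 5e79d65, ded928f} — 5.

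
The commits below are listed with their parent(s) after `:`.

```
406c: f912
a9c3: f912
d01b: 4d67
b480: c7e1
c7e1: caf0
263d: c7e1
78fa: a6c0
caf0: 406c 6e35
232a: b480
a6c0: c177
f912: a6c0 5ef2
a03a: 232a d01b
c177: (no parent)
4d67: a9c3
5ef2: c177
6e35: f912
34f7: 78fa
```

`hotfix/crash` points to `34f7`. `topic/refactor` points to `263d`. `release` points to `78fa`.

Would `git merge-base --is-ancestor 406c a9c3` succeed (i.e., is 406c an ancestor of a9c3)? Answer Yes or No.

Ancestors of a9c3: {5ef2, a6c0, a9c3, c177, f912}.
406c is not in that set, so it is not an ancestor of a9c3.

No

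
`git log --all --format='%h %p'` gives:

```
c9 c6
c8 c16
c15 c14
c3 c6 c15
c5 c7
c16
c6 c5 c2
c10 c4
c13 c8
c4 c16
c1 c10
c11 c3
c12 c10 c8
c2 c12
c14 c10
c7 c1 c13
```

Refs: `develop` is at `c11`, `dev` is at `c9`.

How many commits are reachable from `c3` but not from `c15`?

9

Reachable from c3: {c1, c10, c12, c13, c14, c15, c16, c2, c3, c4, c5, c6, c7, c8}.
Reachable from c15: {c10, c14, c15, c16, c4}.
In c3's history but not c15's: {c1, c12, c13, c2, c3, c5, c6, c7, c8} — 9 commits.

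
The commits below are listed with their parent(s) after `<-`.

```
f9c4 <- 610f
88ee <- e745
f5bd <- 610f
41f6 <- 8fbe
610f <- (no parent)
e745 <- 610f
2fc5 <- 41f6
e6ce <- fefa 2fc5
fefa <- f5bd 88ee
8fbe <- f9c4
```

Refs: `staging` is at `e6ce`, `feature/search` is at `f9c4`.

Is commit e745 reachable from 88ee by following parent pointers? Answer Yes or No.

Ancestors of 88ee (commits reachable by following parents): {610f, 88ee, e745}.
e745 is in that set, so it is an ancestor of 88ee.

Yes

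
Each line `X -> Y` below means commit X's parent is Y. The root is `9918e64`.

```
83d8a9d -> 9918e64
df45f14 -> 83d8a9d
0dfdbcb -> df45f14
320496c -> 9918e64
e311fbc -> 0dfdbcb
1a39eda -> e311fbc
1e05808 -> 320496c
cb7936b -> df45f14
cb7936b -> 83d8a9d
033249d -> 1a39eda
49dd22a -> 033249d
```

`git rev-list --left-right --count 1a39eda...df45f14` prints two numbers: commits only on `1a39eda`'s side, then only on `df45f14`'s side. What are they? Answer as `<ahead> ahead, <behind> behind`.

Reachable from 1a39eda: {0dfdbcb, 1a39eda, 83d8a9d, 9918e64, df45f14, e311fbc}.
Reachable from df45f14: {83d8a9d, 9918e64, df45f14}.
Only in 1a39eda's history (ahead): {0dfdbcb, 1a39eda, e311fbc} — 3.
Only in df45f14's history (behind): {} — 0.

3 ahead, 0 behind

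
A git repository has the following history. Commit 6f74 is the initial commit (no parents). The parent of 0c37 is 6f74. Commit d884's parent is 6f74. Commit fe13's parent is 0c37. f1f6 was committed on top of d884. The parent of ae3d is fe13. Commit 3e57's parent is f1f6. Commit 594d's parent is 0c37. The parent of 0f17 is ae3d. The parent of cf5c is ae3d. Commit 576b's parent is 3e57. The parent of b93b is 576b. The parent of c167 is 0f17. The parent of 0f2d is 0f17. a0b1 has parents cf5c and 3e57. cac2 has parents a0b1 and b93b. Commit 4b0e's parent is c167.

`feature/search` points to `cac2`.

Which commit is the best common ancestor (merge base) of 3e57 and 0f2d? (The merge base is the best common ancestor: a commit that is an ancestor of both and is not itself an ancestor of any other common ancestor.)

6f74

Ancestors of 3e57: {3e57, 6f74, d884, f1f6}.
Ancestors of 0f2d: {0c37, 0f17, 0f2d, 6f74, ae3d, fe13}.
Common ancestors: {6f74}.
The only common ancestor is 6f74, so it is the merge base.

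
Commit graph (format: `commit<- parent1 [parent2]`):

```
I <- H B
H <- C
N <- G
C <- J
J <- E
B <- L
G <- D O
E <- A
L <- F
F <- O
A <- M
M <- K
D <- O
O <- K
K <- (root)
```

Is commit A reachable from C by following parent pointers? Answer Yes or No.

Yes

Ancestors of C (commits reachable by following parents): {A, C, E, J, K, M}.
A is in that set, so it is an ancestor of C.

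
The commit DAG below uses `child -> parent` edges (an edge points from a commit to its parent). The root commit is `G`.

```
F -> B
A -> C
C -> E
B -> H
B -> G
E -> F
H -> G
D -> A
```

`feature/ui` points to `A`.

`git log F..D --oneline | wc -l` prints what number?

Reachable from D: {A, B, C, D, E, F, G, H}.
Reachable from F: {B, F, G, H}.
In D's history but not F's: {A, C, D, E} — 4 commits.

4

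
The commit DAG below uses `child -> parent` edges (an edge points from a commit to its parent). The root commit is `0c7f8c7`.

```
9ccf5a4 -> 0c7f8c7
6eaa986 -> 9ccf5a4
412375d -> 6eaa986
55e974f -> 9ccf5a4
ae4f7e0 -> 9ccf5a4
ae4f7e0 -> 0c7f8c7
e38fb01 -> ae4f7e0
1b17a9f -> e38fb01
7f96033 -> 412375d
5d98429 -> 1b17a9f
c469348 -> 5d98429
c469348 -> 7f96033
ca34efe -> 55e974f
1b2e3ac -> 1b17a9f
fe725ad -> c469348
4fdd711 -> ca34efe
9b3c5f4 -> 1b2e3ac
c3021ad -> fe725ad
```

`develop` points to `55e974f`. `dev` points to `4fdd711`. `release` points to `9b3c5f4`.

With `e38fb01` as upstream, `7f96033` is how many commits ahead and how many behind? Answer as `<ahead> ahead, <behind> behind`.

3 ahead, 2 behind

Reachable from 7f96033: {0c7f8c7, 412375d, 6eaa986, 7f96033, 9ccf5a4}.
Reachable from e38fb01: {0c7f8c7, 9ccf5a4, ae4f7e0, e38fb01}.
Only in 7f96033's history (ahead): {412375d, 6eaa986, 7f96033} — 3.
Only in e38fb01's history (behind): {ae4f7e0, e38fb01} — 2.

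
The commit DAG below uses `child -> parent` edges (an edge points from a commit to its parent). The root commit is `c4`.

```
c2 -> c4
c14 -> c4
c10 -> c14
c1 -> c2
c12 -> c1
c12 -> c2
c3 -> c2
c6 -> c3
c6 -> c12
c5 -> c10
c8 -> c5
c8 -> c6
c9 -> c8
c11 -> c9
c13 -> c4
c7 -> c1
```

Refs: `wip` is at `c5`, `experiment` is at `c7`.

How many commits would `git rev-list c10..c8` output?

7

Reachable from c8: {c1, c10, c12, c14, c2, c3, c4, c5, c6, c8}.
Reachable from c10: {c10, c14, c4}.
In c8's history but not c10's: {c1, c12, c2, c3, c5, c6, c8} — 7 commits.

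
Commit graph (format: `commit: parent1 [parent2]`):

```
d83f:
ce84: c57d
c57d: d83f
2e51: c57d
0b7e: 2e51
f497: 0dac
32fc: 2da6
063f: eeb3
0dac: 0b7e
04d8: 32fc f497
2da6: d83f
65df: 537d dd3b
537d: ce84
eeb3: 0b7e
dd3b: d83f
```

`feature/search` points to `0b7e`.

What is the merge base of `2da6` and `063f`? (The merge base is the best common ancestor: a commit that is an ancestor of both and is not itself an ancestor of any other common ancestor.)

d83f

Ancestors of 2da6: {2da6, d83f}.
Ancestors of 063f: {063f, 0b7e, 2e51, c57d, d83f, eeb3}.
Common ancestors: {d83f}.
The only common ancestor is d83f, so it is the merge base.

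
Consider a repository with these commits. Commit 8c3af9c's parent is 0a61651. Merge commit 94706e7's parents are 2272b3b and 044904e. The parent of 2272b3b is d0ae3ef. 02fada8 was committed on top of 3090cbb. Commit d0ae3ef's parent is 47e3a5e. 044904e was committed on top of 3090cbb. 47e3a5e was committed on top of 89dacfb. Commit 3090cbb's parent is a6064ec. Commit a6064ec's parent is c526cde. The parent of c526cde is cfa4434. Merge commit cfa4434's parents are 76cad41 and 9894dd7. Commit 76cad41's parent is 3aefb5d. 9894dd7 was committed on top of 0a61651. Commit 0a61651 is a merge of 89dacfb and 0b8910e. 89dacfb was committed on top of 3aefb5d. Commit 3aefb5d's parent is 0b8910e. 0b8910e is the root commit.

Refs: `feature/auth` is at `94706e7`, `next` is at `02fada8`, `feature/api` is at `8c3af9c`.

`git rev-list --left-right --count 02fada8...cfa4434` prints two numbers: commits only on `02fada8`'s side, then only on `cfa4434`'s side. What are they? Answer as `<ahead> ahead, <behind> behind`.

4 ahead, 0 behind

Reachable from 02fada8: {02fada8, 0a61651, 0b8910e, 3090cbb, 3aefb5d, 76cad41, 89dacfb, 9894dd7, a6064ec, c526cde, cfa4434}.
Reachable from cfa4434: {0a61651, 0b8910e, 3aefb5d, 76cad41, 89dacfb, 9894dd7, cfa4434}.
Only in 02fada8's history (ahead): {02fada8, 3090cbb, a6064ec, c526cde} — 4.
Only in cfa4434's history (behind): {} — 0.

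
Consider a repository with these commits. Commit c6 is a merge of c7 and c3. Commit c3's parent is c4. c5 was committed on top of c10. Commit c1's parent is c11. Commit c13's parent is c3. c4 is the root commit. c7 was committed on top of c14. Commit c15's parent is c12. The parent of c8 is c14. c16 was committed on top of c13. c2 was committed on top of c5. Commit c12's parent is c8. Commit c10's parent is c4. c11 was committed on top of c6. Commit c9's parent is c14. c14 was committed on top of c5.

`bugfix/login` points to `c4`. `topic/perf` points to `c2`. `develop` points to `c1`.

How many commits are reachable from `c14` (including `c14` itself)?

4

Walking parent pointers from c14: reachable set = {c10, c14, c4, c5}.
That is 4 commits.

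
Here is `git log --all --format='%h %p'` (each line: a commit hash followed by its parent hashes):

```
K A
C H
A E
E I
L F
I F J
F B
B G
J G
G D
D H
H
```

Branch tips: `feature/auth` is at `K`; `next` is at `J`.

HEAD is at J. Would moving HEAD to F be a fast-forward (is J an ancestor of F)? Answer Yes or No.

A fast-forward from J to F is possible iff J is an ancestor of F.
Ancestors of F: {B, D, F, G, H}.
J is not among them, so fast-forward is not possible.

No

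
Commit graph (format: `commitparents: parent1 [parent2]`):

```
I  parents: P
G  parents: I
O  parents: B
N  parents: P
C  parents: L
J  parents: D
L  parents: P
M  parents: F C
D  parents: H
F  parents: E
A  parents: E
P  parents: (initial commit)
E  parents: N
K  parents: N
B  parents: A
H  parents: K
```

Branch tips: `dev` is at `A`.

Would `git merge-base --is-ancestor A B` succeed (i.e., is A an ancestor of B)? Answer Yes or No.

Yes

Ancestors of B (commits reachable by following parents): {A, B, E, N, P}.
A is in that set, so it is an ancestor of B.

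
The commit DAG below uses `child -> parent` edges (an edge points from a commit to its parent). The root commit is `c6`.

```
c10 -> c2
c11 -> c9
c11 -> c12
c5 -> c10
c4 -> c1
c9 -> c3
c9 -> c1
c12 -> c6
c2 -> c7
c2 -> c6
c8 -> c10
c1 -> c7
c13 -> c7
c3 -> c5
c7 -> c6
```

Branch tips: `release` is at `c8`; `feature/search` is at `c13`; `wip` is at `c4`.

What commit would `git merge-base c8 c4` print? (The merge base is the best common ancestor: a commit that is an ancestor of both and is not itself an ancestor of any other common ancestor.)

Ancestors of c8: {c10, c2, c6, c7, c8}.
Ancestors of c4: {c1, c4, c6, c7}.
Common ancestors: {c6, c7}.
Among these, c7 is not an ancestor of any other common ancestor — it is the merge base.

c7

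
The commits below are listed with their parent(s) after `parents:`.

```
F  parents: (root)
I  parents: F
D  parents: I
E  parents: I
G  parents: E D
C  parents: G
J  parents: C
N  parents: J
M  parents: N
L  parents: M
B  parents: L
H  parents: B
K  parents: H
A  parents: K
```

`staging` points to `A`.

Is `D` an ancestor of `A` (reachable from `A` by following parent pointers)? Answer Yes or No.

Yes

Ancestors of A (commits reachable by following parents): {A, B, C, D, E, F, G, H, I, J, K, L, M, N}.
D is in that set, so it is an ancestor of A.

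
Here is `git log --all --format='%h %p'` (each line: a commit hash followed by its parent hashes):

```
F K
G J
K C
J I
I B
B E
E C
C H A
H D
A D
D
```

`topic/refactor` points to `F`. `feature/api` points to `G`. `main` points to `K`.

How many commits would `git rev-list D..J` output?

7

Reachable from J: {A, B, C, D, E, H, I, J}.
Reachable from D: {D}.
In J's history but not D's: {A, B, C, E, H, I, J} — 7 commits.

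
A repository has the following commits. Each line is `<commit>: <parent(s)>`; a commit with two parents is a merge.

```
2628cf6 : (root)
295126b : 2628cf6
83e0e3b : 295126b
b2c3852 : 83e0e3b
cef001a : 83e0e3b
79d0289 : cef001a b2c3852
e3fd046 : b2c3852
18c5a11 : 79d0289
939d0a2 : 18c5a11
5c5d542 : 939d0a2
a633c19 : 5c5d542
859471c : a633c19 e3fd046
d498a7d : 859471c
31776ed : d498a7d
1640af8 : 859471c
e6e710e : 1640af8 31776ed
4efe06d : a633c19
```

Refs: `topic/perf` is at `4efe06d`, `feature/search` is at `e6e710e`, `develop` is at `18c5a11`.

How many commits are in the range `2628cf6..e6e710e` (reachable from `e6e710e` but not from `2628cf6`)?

15

Reachable from e6e710e: {1640af8, 18c5a11, 2628cf6, 295126b, 31776ed, 5c5d542, 79d0289, 83e0e3b, 859471c, 939d0a2, a633c19, b2c3852, cef001a, d498a7d, e3fd046, e6e710e}.
Reachable from 2628cf6: {2628cf6}.
In e6e710e's history but not 2628cf6's: {1640af8, 18c5a11, 295126b, 31776ed, 5c5d542, 79d0289, 83e0e3b, 859471c, 939d0a2, a633c19, b2c3852, cef001a, d498a7d, e3fd046, e6e710e} — 15 commits.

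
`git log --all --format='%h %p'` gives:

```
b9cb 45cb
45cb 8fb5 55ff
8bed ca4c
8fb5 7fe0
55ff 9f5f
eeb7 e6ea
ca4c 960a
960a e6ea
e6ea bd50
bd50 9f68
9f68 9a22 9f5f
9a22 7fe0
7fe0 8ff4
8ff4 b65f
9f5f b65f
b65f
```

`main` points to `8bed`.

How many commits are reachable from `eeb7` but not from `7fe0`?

Reachable from eeb7: {7fe0, 8ff4, 9a22, 9f5f, 9f68, b65f, bd50, e6ea, eeb7}.
Reachable from 7fe0: {7fe0, 8ff4, b65f}.
In eeb7's history but not 7fe0's: {9a22, 9f5f, 9f68, bd50, e6ea, eeb7} — 6 commits.

6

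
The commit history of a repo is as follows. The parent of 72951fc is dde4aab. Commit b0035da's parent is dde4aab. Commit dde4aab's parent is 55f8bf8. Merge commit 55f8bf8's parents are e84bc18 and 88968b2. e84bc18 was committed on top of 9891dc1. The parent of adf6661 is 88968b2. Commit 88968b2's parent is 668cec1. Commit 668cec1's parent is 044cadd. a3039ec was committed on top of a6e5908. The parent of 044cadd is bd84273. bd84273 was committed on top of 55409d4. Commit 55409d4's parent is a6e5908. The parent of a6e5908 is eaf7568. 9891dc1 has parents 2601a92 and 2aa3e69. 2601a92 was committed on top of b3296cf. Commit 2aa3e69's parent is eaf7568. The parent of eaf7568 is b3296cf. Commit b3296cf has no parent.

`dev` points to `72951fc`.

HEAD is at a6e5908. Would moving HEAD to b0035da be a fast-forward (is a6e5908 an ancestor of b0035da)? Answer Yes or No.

Yes

A fast-forward from a6e5908 to b0035da is possible iff a6e5908 is an ancestor of b0035da.
Ancestors of b0035da: {044cadd, 2601a92, 2aa3e69, 55409d4, 55f8bf8, 668cec1, 88968b2, 9891dc1, a6e5908, b0035da, b3296cf, bd84273, dde4aab, e84bc18, eaf7568}.
a6e5908 is among them, so fast-forward is possible.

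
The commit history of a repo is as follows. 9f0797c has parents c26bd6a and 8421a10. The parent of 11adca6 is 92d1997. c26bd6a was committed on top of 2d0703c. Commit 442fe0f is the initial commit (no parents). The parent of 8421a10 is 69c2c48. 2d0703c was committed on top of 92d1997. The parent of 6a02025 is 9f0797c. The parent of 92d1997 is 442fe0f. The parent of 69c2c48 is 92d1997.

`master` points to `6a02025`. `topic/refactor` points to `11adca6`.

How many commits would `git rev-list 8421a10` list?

Walking parent pointers from 8421a10: reachable set = {442fe0f, 69c2c48, 8421a10, 92d1997}.
That is 4 commits.

4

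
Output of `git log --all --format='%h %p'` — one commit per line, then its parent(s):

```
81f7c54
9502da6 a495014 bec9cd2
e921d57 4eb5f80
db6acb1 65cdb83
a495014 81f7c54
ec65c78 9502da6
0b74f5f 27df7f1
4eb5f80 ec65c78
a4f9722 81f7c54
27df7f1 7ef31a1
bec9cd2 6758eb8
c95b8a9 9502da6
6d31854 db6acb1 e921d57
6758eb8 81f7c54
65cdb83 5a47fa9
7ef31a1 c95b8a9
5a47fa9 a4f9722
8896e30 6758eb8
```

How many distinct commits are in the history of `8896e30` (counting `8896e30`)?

Walking parent pointers from 8896e30: reachable set = {6758eb8, 81f7c54, 8896e30}.
That is 3 commits.

3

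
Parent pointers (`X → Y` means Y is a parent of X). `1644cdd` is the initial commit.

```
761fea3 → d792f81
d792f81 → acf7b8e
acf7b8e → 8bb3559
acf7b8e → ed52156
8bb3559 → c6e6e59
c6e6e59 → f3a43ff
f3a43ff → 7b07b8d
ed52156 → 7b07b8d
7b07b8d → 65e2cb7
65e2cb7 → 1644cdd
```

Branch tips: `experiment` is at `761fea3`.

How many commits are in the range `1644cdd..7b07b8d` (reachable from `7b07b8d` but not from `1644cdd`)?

Reachable from 7b07b8d: {1644cdd, 65e2cb7, 7b07b8d}.
Reachable from 1644cdd: {1644cdd}.
In 7b07b8d's history but not 1644cdd's: {65e2cb7, 7b07b8d} — 2 commits.

2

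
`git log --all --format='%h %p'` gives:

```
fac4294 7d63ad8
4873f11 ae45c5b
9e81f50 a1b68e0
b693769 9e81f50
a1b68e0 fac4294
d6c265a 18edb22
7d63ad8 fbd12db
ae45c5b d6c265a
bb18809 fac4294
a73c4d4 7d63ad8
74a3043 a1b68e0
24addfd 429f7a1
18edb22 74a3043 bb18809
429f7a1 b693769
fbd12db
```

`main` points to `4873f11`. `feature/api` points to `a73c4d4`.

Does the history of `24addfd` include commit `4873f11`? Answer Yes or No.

No

Ancestors of 24addfd: {24addfd, 429f7a1, 7d63ad8, 9e81f50, a1b68e0, b693769, fac4294, fbd12db}.
4873f11 is not in that set, so it is not an ancestor of 24addfd.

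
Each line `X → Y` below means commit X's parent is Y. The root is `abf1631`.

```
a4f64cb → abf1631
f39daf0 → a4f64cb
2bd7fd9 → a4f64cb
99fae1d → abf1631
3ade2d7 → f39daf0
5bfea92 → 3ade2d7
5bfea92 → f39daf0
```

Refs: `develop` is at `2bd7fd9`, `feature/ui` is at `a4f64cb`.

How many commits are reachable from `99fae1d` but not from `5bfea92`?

Reachable from 99fae1d: {99fae1d, abf1631}.
Reachable from 5bfea92: {3ade2d7, 5bfea92, a4f64cb, abf1631, f39daf0}.
In 99fae1d's history but not 5bfea92's: {99fae1d} — 1 commit.

1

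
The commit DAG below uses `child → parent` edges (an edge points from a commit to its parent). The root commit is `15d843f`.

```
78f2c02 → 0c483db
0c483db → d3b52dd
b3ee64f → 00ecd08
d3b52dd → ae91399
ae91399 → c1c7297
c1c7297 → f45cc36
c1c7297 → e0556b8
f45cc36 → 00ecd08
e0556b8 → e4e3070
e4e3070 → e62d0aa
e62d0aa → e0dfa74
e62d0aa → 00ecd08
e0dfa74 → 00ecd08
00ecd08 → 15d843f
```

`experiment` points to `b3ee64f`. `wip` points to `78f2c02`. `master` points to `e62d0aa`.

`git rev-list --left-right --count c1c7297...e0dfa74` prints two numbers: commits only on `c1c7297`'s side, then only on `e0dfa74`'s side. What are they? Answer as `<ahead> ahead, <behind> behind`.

Reachable from c1c7297: {00ecd08, 15d843f, c1c7297, e0556b8, e0dfa74, e4e3070, e62d0aa, f45cc36}.
Reachable from e0dfa74: {00ecd08, 15d843f, e0dfa74}.
Only in c1c7297's history (ahead): {c1c7297, e0556b8, e4e3070, e62d0aa, f45cc36} — 5.
Only in e0dfa74's history (behind): {} — 0.

5 ahead, 0 behind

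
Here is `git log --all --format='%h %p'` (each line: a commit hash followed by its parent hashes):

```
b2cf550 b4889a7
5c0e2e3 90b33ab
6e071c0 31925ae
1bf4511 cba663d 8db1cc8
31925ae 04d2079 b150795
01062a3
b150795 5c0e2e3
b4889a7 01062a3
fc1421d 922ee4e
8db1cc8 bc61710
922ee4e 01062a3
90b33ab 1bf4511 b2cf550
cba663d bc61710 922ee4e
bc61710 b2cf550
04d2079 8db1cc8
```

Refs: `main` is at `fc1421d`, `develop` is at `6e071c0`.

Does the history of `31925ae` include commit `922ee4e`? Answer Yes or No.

Ancestors of 31925ae (commits reachable by following parents): {01062a3, 04d2079, 1bf4511, 31925ae, 5c0e2e3, 8db1cc8, 90b33ab, 922ee4e, b150795, b2cf550, b4889a7, bc61710, cba663d}.
922ee4e is in that set, so it is an ancestor of 31925ae.

Yes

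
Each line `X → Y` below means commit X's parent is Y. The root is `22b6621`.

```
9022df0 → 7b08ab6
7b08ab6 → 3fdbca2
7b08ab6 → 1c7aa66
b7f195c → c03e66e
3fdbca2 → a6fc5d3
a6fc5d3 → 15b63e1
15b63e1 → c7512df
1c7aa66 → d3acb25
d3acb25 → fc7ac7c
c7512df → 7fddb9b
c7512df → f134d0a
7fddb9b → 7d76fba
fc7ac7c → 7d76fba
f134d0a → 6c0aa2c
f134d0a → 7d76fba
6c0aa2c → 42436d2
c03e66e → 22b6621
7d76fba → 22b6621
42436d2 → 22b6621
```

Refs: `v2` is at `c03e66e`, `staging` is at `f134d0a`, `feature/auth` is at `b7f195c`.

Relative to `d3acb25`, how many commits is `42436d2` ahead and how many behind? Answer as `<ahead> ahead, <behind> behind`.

1 ahead, 3 behind

Reachable from 42436d2: {22b6621, 42436d2}.
Reachable from d3acb25: {22b6621, 7d76fba, d3acb25, fc7ac7c}.
Only in 42436d2's history (ahead): {42436d2} — 1.
Only in d3acb25's history (behind): {7d76fba, d3acb25, fc7ac7c} — 3.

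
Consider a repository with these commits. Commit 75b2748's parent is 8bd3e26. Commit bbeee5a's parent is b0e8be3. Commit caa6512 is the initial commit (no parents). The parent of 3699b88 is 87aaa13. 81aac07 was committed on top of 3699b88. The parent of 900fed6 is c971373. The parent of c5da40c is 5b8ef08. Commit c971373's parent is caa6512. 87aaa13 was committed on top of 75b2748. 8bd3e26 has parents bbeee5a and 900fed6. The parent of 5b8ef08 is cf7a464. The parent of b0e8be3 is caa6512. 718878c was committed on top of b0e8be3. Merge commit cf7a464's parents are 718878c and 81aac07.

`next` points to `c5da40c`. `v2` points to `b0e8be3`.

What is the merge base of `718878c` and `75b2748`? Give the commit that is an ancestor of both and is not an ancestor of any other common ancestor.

b0e8be3

Ancestors of 718878c: {718878c, b0e8be3, caa6512}.
Ancestors of 75b2748: {75b2748, 8bd3e26, 900fed6, b0e8be3, bbeee5a, c971373, caa6512}.
Common ancestors: {b0e8be3, caa6512}.
Among these, b0e8be3 is not an ancestor of any other common ancestor — it is the merge base.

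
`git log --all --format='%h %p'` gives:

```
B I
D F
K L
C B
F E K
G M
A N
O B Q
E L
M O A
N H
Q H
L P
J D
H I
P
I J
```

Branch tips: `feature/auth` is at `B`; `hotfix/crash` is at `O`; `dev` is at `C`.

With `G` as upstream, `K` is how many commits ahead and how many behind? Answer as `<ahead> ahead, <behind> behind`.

Reachable from K: {K, L, P}.
Reachable from G: {A, B, D, E, F, G, H, I, J, K, L, M, N, O, P, Q}.
Only in K's history (ahead): {} — 0.
Only in G's history (behind): {A, B, D, E, F, G, H, I, J, M, N, O, Q} — 13.

0 ahead, 13 behind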